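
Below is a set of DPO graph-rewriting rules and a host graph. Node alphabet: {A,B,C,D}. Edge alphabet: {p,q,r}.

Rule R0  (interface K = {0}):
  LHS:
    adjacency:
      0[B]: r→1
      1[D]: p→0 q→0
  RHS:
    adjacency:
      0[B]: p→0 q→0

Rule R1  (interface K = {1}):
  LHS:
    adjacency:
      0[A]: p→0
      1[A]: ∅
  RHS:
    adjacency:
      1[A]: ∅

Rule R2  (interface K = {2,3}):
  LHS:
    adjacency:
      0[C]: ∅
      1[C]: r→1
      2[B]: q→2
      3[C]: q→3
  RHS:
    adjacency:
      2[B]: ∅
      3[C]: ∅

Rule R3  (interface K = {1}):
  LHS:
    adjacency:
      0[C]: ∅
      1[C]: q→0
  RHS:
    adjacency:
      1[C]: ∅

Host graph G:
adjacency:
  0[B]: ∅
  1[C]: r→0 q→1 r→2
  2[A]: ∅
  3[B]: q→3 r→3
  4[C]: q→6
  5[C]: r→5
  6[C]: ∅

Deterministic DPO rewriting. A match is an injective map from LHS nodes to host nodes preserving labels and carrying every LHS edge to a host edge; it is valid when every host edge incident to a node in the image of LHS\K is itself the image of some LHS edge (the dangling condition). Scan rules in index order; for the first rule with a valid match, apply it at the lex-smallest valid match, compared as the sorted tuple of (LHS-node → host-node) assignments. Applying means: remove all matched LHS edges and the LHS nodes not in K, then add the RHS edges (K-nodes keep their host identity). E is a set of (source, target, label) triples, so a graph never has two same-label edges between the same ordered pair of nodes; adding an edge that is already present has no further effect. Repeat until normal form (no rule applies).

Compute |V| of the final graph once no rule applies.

Answer: 4

Steps:
start.  V:7 E:7  edges: 1-r->0 1-q->1 1-r->2 3-q->3 3-r->3 4-q->6 5-r->5
1. fire R3 via {0↦6, 1↦4}  →  V:6 E:6  edges: 1-r->0 1-q->1 1-r->2 3-q->3 3-r->3 5-r->5
2. fire R2 via {0↦4, 1↦5, 2↦3, 3↦1}  →  V:4 E:3  edges: 1-r->0 1-r->2 3-r->3
normal form: no rule applies after step 2
NF nodes: {0:B, 1:C, 2:A, 3:B}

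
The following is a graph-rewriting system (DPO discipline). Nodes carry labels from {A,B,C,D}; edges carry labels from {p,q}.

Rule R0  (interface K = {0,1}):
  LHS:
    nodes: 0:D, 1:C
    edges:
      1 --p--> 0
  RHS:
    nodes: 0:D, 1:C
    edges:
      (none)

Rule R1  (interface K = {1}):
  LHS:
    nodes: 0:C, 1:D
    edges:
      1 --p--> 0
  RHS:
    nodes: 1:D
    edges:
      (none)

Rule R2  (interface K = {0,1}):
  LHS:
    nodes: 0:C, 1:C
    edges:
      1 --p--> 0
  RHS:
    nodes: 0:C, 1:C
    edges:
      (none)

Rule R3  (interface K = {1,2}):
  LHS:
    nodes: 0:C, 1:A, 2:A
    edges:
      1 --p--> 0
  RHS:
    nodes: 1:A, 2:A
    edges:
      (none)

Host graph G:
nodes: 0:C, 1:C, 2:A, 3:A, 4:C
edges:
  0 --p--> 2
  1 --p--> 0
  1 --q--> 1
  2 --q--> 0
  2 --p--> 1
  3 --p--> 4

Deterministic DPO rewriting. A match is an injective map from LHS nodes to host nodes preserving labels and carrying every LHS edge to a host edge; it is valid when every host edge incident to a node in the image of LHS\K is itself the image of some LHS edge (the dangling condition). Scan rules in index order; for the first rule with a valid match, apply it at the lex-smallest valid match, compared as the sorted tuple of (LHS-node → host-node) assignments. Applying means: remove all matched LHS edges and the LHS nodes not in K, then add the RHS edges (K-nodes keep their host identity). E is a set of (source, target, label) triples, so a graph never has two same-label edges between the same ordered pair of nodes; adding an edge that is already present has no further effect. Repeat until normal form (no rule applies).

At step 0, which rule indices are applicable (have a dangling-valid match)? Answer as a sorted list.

R0: no valid match — LHS pattern not found
R1: no valid match — LHS pattern not found
R2: 1 valid match — {0↦0, 1↦1}
R3: 1 valid match — {0↦4, 1↦3, 2↦2}

Answer: [R2,R3]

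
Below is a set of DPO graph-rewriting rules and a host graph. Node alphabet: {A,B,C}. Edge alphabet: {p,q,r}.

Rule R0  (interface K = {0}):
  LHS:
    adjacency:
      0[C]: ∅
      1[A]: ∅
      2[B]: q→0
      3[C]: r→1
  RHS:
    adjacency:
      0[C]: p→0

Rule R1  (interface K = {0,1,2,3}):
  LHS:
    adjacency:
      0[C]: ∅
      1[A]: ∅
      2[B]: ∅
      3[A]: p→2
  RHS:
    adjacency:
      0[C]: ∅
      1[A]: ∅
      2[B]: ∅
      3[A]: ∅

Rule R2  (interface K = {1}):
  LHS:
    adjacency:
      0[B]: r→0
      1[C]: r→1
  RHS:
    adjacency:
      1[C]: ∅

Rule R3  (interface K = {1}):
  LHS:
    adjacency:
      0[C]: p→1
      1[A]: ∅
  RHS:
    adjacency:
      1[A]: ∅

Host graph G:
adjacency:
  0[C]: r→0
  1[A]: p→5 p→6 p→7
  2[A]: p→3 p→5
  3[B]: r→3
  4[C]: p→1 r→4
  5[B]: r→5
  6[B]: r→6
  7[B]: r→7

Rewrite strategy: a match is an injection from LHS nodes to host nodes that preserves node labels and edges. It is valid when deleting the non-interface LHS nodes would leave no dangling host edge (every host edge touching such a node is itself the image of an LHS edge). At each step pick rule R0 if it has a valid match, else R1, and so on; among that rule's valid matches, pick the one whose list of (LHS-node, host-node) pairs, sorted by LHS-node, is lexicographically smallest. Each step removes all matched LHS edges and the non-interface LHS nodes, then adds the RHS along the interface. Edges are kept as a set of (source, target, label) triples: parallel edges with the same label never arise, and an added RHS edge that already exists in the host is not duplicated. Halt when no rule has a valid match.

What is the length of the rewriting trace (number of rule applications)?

Answer: 8

Derivation:
start.  V:8 E:12  edges: 0-r->0 1-p->5 1-p->6 1-p->7 2-p->3 2-p->5 3-r->3 4-p->1 4-r->4 5-r->5 6-r->6 7-r->7
1. fire R1 via {0↦0, 1↦1, 2↦3, 3↦2}  →  V:8 E:11  edges: 0-r->0 1-p->5 1-p->6 1-p->7 2-p->5 3-r->3 4-p->1 4-r->4 5-r->5 6-r->6 7-r->7
2. fire R1 via {0↦0, 1↦1, 2↦5, 3↦2}  →  V:8 E:10  edges: 0-r->0 1-p->5 1-p->6 1-p->7 3-r->3 4-p->1 4-r->4 5-r->5 6-r->6 7-r->7
3. fire R1 via {0↦0, 1↦2, 2↦5, 3↦1}  →  V:8 E:9  edges: 0-r->0 1-p->6 1-p->7 3-r->3 4-p->1 4-r->4 5-r->5 6-r->6 7-r->7
4. fire R1 via {0↦0, 1↦2, 2↦6, 3↦1}  →  V:8 E:8  edges: 0-r->0 1-p->7 3-r->3 4-p->1 4-r->4 5-r->5 6-r->6 7-r->7
5. fire R1 via {0↦0, 1↦2, 2↦7, 3↦1}  →  V:8 E:7  edges: 0-r->0 3-r->3 4-p->1 4-r->4 5-r->5 6-r->6 7-r->7
6. fire R2 via {0↦3, 1↦0}  →  V:7 E:5  edges: 4-p->1 4-r->4 5-r->5 6-r->6 7-r->7
7. fire R2 via {0↦5, 1↦4}  →  V:6 E:3  edges: 4-p->1 6-r->6 7-r->7
8. fire R3 via {0↦4, 1↦1}  →  V:5 E:2  edges: 6-r->6 7-r->7
halt: no rule applies after step 8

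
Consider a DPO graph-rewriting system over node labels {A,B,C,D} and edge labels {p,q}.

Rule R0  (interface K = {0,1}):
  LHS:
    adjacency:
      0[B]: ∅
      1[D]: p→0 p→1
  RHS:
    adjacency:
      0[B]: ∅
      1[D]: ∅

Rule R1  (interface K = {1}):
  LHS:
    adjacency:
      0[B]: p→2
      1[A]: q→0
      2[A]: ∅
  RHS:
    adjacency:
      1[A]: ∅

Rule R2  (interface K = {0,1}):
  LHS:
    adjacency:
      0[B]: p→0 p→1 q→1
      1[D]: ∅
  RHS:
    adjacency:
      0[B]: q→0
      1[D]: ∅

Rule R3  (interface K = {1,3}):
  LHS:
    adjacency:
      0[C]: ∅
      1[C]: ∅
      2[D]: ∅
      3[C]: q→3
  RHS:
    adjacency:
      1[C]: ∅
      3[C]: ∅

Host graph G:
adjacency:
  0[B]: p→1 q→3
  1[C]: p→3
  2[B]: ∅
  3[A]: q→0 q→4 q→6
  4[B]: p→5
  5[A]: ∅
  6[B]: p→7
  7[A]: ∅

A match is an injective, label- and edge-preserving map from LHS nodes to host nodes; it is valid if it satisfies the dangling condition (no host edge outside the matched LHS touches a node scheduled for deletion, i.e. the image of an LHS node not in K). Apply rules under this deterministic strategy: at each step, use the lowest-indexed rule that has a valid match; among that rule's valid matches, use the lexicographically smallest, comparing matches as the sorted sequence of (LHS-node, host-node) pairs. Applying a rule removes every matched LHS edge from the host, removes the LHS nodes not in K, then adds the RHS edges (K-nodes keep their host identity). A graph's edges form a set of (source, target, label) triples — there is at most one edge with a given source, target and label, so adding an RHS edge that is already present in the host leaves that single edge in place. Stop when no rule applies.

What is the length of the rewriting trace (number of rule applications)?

[0] host  ⇒  8 nodes, 8 edges  {0-p->1 0-q->3 1-p->3 3-q->0 3-q->4 3-q->6 4-p->5 6-p->7}
[1] R1 @ {0↦4, 1↦3, 2↦5}  ⇒  6 nodes, 6 edges  {0-p->1 0-q->3 1-p->3 3-q->0 3-q->6 6-p->7}
[2] R1 @ {0↦6, 1↦3, 2↦7}  ⇒  4 nodes, 4 edges  {0-p->1 0-q->3 1-p->3 3-q->0}
normal form: no rule applies after step 2

Answer: 2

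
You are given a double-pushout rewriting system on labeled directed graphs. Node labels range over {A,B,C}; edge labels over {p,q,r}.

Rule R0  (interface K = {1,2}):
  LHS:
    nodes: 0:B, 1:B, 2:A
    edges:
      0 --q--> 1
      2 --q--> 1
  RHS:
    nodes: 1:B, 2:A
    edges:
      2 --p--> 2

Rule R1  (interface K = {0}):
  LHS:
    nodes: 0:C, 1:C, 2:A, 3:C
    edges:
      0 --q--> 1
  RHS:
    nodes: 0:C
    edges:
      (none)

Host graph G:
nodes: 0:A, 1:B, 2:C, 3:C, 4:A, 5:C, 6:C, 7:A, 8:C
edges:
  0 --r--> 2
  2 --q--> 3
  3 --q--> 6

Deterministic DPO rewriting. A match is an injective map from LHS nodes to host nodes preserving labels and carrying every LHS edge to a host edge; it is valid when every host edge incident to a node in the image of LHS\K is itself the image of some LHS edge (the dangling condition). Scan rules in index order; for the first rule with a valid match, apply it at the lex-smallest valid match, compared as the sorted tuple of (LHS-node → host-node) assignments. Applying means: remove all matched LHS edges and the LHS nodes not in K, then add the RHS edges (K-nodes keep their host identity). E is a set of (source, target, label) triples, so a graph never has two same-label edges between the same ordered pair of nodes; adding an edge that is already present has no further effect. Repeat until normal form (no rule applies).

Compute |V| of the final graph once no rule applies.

initial: |V|=9 |E|=3  E = 0-r->2 2-q->3 3-q->6
step 1: apply R1 at {0↦3, 1↦6, 2↦4, 3↦5}  → |V|=6 |E|=2  E = 0-r->2 2-q->3
step 2: apply R1 at {0↦2, 1↦3, 2↦7, 3↦8}  → |V|=3 |E|=1  E = 0-r->2
final graph: no rule applies after step 2
NF nodes: {0:A, 1:B, 2:C}

Answer: 3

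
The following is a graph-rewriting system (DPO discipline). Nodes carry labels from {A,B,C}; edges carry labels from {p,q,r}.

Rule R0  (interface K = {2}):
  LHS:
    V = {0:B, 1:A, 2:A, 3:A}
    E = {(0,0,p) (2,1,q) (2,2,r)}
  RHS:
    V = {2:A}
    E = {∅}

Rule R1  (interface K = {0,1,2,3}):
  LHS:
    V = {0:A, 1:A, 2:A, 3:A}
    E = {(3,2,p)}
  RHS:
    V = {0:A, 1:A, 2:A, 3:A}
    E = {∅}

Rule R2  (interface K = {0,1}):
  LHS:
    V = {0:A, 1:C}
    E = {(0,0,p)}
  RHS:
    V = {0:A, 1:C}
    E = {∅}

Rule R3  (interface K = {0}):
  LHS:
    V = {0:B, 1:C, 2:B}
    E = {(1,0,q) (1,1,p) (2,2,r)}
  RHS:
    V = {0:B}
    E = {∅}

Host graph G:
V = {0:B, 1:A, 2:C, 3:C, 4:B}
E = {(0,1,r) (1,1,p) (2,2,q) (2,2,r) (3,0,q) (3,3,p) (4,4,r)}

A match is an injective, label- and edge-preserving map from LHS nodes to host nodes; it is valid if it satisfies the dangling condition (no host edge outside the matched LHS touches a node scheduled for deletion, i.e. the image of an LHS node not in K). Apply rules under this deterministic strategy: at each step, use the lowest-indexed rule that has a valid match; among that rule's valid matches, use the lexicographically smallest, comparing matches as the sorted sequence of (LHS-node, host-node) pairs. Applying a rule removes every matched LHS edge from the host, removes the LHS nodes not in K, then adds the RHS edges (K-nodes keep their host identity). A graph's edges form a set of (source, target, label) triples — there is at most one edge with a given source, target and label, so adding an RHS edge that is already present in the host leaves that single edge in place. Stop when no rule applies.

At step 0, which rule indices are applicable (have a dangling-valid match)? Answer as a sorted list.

Answer: [R2,R3]

Derivation:
R0: no valid match — LHS pattern not found
R1: no valid match — LHS pattern not found
R2: 2 valid matches — {0↦1, 1↦2}, {0↦1, 1↦3}
R3: 1 valid match — {0↦0, 1↦3, 2↦4}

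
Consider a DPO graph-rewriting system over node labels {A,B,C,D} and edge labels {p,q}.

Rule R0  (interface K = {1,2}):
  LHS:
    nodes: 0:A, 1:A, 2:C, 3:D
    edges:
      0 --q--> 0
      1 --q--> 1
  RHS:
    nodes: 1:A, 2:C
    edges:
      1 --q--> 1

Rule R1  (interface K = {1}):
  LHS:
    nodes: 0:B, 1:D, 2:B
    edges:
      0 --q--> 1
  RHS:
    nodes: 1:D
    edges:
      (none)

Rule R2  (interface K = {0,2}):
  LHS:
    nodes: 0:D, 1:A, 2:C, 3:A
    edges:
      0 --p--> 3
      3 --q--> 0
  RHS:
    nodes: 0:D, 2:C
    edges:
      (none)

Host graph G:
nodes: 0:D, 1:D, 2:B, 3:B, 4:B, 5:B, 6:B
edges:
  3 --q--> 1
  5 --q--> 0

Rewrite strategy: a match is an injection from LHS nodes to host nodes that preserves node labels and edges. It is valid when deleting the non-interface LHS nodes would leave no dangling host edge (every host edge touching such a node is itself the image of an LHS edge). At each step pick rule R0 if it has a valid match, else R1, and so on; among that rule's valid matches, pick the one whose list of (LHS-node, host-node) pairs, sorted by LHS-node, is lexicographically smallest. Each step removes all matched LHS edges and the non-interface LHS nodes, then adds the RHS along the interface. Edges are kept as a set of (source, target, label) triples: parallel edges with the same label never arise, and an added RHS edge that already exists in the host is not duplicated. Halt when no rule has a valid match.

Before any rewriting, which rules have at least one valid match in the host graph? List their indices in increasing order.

R0: no valid match — LHS pattern not found
R1: 6 valid matches — {0↦3, 1↦1, 2↦2}, {0↦3, 1↦1, 2↦4}, {0↦3, 1↦1, 2↦6} (+3 more)
R2: no valid match — LHS pattern not found

Answer: [R1]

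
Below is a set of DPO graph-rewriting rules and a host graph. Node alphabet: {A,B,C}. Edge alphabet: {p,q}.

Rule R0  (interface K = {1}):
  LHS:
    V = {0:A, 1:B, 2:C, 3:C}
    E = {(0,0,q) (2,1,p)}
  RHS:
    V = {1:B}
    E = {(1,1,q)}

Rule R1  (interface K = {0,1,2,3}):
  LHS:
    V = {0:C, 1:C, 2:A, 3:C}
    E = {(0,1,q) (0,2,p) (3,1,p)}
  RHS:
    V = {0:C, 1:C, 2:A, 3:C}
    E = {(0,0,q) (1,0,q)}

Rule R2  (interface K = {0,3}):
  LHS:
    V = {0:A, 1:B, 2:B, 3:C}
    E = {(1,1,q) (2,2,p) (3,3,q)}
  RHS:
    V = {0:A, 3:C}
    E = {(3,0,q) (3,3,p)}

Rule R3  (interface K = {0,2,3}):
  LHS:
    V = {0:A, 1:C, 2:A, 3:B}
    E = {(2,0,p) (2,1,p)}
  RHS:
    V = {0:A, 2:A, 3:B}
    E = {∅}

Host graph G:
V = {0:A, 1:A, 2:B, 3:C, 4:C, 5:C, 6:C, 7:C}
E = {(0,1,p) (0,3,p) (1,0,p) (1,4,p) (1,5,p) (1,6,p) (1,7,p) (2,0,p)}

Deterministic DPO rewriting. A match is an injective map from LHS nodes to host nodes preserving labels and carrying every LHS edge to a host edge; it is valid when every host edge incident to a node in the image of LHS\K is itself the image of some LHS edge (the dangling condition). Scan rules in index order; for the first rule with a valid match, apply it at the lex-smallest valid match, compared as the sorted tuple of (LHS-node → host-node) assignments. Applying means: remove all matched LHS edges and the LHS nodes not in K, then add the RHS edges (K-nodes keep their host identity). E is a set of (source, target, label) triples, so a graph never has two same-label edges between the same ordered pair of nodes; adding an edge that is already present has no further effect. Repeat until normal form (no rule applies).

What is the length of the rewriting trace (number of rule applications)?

Answer: 2

Steps:
[0] host  ⇒  8 nodes, 8 edges  {0-p->1 0-p->3 1-p->0 1-p->4 1-p->5 1-p->6 1-p->7 2-p->0}
[1] R3 @ {0↦0, 1↦4, 2↦1, 3↦2}  ⇒  7 nodes, 6 edges  {0-p->1 0-p->3 1-p->5 1-p->6 1-p->7 2-p->0}
[2] R3 @ {0↦1, 1↦3, 2↦0, 3↦2}  ⇒  6 nodes, 4 edges  {1-p->5 1-p->6 1-p->7 2-p->0}
halt: no rule applies after step 2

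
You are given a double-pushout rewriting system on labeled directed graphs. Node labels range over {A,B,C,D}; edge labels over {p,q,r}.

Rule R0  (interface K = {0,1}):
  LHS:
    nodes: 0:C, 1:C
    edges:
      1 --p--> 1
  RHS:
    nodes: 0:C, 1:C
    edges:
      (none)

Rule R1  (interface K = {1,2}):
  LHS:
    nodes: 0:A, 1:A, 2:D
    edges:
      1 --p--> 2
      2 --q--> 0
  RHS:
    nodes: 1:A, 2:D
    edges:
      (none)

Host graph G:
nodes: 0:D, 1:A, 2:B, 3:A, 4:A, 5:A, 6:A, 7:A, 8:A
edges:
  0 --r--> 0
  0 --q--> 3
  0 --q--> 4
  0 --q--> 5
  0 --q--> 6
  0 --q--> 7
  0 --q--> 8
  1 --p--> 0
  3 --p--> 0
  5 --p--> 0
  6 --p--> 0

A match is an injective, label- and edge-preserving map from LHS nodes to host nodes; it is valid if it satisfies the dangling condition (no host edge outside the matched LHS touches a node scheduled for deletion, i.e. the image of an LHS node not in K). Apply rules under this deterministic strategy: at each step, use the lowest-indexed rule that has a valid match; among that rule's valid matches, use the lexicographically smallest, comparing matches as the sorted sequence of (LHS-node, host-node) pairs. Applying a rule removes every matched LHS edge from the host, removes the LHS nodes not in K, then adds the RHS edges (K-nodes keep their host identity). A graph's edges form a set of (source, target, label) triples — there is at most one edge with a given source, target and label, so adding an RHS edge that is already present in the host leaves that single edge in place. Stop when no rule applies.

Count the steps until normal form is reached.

initial: |V|=9 |E|=11  E = 0-r->0 0-q->3 0-q->4 0-q->5 0-q->6 0-q->7 0-q->8 1-p->0 3-p->0 5-p->0 6-p->0
step 1: apply R1 at {0↦4, 1↦1, 2↦0}  → |V|=8 |E|=9  E = 0-r->0 0-q->3 0-q->5 0-q->6 0-q->7 0-q->8 3-p->0 5-p->0 6-p->0
step 2: apply R1 at {0↦7, 1↦3, 2↦0}  → |V|=7 |E|=7  E = 0-r->0 0-q->3 0-q->5 0-q->6 0-q->8 5-p->0 6-p->0
step 3: apply R1 at {0↦3, 1↦5, 2↦0}  → |V|=6 |E|=5  E = 0-r->0 0-q->5 0-q->6 0-q->8 6-p->0
step 4: apply R1 at {0↦5, 1↦6, 2↦0}  → |V|=5 |E|=3  E = 0-r->0 0-q->6 0-q->8
normal form: no rule applies after step 4

Answer: 4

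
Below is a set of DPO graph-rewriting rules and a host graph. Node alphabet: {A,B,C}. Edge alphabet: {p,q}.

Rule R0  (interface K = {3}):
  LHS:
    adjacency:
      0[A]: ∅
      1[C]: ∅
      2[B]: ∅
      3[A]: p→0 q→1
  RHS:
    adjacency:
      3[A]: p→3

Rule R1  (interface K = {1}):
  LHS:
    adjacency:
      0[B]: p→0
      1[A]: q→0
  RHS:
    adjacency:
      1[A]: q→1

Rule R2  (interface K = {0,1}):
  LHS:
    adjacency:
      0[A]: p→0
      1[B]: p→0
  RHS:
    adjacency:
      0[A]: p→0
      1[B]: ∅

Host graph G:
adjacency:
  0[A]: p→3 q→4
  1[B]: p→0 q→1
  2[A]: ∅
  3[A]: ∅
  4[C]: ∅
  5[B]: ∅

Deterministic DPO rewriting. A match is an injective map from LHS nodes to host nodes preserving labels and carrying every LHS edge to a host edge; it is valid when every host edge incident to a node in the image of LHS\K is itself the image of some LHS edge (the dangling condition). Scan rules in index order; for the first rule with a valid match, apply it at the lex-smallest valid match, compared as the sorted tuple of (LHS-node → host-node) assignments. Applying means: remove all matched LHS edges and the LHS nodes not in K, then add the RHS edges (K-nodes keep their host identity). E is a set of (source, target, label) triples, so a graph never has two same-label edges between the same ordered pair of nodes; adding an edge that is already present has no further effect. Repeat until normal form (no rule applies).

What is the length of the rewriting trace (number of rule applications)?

Answer: 2

Steps:
start.  V:6 E:4  edges: 0-p->3 0-q->4 1-p->0 1-q->1
1. fire R0 via {0↦3, 1↦4, 2↦5, 3↦0}  →  V:3 E:3  edges: 0-p->0 1-p->0 1-q->1
2. fire R2 via {0↦0, 1↦1}  →  V:3 E:2  edges: 0-p->0 1-q->1
normal form: no rule applies after step 2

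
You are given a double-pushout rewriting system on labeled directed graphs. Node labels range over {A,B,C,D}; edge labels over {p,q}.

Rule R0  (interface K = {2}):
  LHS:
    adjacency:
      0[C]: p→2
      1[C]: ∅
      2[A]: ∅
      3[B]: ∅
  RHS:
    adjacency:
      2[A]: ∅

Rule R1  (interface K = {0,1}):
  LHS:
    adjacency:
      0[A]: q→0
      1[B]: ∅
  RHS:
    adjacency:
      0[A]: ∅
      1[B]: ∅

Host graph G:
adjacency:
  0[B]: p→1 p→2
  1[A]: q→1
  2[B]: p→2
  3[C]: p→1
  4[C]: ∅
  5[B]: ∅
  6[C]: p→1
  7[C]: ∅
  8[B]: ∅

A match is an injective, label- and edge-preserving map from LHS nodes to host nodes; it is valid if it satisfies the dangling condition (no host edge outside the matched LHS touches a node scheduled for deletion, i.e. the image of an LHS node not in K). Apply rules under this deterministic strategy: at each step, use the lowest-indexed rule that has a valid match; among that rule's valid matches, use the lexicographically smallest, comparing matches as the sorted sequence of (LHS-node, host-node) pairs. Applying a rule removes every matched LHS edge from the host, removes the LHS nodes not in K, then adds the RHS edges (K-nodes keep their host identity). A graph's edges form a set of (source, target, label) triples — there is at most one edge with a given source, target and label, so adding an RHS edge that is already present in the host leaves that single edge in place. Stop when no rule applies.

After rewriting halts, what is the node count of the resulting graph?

Answer: 3

Steps:
start.  V:9 E:6  edges: 0-p->1 0-p->2 1-q->1 2-p->2 3-p->1 6-p->1
1. fire R0 via {0↦3, 1↦4, 2↦1, 3↦5}  →  V:6 E:5  edges: 0-p->1 0-p->2 1-q->1 2-p->2 6-p->1
2. fire R0 via {0↦6, 1↦7, 2↦1, 3↦8}  →  V:3 E:4  edges: 0-p->1 0-p->2 1-q->1 2-p->2
3. fire R1 via {0↦1, 1↦0}  →  V:3 E:3  edges: 0-p->1 0-p->2 2-p->2
normal form: no rule applies after step 3
NF nodes: {0:B, 1:A, 2:B}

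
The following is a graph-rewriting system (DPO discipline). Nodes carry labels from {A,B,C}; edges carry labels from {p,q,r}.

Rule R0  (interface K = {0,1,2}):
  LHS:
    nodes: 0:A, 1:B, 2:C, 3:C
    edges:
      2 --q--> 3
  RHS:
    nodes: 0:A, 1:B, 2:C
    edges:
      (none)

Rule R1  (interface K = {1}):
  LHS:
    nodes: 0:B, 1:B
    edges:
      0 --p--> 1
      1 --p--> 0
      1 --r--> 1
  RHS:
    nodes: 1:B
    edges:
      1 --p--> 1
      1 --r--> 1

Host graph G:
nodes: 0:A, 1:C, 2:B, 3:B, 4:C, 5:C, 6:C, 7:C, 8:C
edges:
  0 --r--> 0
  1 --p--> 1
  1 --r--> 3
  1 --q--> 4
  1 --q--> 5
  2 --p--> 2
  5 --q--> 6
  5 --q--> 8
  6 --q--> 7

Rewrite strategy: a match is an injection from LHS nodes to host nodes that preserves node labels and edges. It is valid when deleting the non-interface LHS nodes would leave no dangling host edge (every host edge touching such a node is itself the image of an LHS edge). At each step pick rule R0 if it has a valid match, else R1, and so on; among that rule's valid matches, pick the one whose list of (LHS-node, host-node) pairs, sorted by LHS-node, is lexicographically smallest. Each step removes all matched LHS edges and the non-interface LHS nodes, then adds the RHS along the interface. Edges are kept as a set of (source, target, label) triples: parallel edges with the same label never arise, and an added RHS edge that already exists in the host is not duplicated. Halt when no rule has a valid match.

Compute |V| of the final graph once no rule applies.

Answer: 4

Derivation:
start.  V:9 E:9  edges: 0-r->0 1-p->1 1-r->3 1-q->4 1-q->5 2-p->2 5-q->6 5-q->8 6-q->7
1. fire R0 via {0↦0, 1↦2, 2↦1, 3↦4}  →  V:8 E:8  edges: 0-r->0 1-p->1 1-r->3 1-q->5 2-p->2 5-q->6 5-q->8 6-q->7
2. fire R0 via {0↦0, 1↦2, 2↦5, 3↦8}  →  V:7 E:7  edges: 0-r->0 1-p->1 1-r->3 1-q->5 2-p->2 5-q->6 6-q->7
3. fire R0 via {0↦0, 1↦2, 2↦6, 3↦7}  →  V:6 E:6  edges: 0-r->0 1-p->1 1-r->3 1-q->5 2-p->2 5-q->6
4. fire R0 via {0↦0, 1↦2, 2↦5, 3↦6}  →  V:5 E:5  edges: 0-r->0 1-p->1 1-r->3 1-q->5 2-p->2
5. fire R0 via {0↦0, 1↦2, 2↦1, 3↦5}  →  V:4 E:4  edges: 0-r->0 1-p->1 1-r->3 2-p->2
halt: no rule applies after step 5
NF nodes: {0:A, 1:C, 2:B, 3:B}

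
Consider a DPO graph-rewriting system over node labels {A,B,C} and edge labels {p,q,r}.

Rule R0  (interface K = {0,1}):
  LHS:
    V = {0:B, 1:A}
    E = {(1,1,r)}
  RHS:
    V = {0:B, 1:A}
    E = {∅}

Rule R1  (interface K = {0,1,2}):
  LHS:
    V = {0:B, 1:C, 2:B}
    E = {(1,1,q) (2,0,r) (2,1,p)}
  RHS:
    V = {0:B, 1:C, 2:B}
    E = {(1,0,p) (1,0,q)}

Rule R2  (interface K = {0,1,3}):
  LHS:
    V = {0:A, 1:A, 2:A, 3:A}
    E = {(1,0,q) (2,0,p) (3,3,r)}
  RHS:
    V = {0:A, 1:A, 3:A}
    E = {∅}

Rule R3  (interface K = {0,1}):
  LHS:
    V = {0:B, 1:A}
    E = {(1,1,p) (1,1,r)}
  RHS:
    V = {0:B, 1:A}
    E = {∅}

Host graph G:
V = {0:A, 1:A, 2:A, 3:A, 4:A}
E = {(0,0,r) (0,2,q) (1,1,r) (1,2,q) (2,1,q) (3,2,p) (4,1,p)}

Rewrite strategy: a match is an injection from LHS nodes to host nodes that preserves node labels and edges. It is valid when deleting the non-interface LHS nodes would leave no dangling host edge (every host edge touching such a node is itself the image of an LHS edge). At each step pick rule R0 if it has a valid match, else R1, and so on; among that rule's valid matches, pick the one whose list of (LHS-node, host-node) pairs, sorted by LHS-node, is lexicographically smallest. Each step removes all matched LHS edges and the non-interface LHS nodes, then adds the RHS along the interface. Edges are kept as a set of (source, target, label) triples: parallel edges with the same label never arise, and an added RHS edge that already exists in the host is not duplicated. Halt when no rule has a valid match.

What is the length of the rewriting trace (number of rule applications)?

start.  V:5 E:7  edges: 0-r->0 0-q->2 1-r->1 1-q->2 2-q->1 3-p->2 4-p->1
1. fire R2 via {0↦1, 1↦2, 2↦4, 3↦0}  →  V:4 E:4  edges: 0-q->2 1-r->1 1-q->2 3-p->2
2. fire R2 via {0↦2, 1↦0, 2↦3, 3↦1}  →  V:3 E:1  edges: 1-q->2
normal form: no rule applies after step 2

Answer: 2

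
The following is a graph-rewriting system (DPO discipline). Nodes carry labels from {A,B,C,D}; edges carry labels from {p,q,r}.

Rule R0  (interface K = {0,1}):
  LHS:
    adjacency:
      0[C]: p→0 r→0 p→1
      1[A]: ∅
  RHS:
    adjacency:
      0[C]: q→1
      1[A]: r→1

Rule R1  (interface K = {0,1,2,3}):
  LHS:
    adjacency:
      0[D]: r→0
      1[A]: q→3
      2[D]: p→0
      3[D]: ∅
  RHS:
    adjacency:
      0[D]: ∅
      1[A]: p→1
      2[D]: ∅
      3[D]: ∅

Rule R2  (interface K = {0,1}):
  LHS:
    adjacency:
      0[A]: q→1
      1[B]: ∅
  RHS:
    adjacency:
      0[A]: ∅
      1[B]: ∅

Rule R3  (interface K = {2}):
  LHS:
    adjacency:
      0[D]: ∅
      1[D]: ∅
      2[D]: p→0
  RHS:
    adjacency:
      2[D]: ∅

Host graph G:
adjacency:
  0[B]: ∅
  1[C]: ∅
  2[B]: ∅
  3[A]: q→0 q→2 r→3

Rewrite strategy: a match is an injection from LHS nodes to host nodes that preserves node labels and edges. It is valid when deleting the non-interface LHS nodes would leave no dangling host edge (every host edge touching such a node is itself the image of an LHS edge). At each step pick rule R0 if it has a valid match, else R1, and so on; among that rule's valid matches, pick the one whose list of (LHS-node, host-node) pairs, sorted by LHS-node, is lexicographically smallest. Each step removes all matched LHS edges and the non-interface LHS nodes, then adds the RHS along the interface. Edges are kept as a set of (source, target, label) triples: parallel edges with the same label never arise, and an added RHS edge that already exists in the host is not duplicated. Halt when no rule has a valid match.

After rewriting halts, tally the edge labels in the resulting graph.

Answer: r:1

Derivation:
start.  V:4 E:3  edges: 3-q->0 3-q->2 3-r->3
1. fire R2 via {0↦3, 1↦0}  →  V:4 E:2  edges: 3-q->2 3-r->3
2. fire R2 via {0↦3, 1↦2}  →  V:4 E:1  edges: 3-r->3
normal form: no rule applies after step 2
NF edges: [(3, 3, 'r')]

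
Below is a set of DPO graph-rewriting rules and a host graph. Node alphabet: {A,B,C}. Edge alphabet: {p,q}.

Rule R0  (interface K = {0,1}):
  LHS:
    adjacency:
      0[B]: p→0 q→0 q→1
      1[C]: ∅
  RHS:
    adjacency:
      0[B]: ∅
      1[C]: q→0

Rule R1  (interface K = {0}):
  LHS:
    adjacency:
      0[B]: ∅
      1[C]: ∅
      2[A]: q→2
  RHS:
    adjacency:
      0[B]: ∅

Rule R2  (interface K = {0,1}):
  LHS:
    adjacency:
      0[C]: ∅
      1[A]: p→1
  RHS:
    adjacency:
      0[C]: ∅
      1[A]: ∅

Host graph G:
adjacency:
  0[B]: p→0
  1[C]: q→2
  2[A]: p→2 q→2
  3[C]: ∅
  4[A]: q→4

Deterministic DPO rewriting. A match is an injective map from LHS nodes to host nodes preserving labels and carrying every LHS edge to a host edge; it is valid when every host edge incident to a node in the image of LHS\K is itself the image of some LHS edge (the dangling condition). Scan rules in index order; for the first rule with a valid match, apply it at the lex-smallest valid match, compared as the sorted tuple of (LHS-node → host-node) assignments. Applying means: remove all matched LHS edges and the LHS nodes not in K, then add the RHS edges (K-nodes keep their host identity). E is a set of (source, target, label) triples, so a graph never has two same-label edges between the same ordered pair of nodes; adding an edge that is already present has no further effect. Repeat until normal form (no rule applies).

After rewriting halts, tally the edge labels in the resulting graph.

[0] host  ⇒  5 nodes, 5 edges  {0-p->0 1-q->2 2-p->2 2-q->2 4-q->4}
[1] R1 @ {0↦0, 1↦3, 2↦4}  ⇒  3 nodes, 4 edges  {0-p->0 1-q->2 2-p->2 2-q->2}
[2] R2 @ {0↦1, 1↦2}  ⇒  3 nodes, 3 edges  {0-p->0 1-q->2 2-q->2}
halt: no rule applies after step 2
NF edges: [(0, 0, 'p'), (1, 2, 'q'), (2, 2, 'q')]

Answer: p:1 q:2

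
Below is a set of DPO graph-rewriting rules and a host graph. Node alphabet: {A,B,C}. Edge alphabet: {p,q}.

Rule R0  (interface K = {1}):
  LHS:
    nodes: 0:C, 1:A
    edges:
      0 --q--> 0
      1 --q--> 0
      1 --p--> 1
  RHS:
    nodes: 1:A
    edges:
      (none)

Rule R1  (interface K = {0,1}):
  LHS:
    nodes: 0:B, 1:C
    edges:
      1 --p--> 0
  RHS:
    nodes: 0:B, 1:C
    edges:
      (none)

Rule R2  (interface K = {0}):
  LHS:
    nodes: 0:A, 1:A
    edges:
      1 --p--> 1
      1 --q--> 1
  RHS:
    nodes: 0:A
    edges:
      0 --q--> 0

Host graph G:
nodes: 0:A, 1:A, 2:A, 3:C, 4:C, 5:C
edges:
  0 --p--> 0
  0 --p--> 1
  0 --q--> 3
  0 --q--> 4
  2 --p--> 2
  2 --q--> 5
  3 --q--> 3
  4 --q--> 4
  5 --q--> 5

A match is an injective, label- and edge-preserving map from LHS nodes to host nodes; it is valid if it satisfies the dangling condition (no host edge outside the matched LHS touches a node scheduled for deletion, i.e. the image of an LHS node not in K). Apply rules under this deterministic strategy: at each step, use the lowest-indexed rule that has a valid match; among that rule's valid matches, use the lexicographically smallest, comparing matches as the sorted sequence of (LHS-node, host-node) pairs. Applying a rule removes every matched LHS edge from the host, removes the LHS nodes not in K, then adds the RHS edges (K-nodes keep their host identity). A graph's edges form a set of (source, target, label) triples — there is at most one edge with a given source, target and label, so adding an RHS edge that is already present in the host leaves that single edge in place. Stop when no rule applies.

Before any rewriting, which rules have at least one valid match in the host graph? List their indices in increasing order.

Answer: [R0]

Steps:
R0: 3 valid matches — {0↦3, 1↦0}, {0↦4, 1↦0}, {0↦5, 1↦2}
R1: no valid match — LHS pattern not found
R2: no valid match — LHS pattern not found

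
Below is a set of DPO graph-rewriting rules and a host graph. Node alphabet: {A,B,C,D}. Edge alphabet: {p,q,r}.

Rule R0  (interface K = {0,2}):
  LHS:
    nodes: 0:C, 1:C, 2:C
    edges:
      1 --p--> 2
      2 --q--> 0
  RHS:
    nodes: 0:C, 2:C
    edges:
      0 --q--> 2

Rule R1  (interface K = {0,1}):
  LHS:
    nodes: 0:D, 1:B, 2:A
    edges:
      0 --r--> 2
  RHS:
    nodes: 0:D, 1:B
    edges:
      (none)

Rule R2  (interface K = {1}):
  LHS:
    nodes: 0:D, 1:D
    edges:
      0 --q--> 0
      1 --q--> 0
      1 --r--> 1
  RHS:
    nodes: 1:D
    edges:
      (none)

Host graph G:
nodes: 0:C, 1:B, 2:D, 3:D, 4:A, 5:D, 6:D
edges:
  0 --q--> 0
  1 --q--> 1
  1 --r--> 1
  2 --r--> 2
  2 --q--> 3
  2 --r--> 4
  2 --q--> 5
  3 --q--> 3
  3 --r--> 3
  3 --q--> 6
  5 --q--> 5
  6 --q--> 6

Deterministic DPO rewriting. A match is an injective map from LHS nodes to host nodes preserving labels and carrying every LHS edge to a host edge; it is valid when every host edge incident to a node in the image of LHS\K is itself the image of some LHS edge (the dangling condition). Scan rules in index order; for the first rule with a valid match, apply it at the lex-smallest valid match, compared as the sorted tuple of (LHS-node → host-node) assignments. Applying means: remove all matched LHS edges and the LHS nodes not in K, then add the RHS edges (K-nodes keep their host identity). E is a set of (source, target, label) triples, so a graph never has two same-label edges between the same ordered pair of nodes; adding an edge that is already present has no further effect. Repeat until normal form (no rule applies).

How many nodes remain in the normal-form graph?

start.  V:7 E:12  edges: 0-q->0 1-q->1 1-r->1 2-r->2 2-q->3 2-r->4 2-q->5 3-q->3 3-r->3 3-q->6 5-q->5 6-q->6
1. fire R1 via {0↦2, 1↦1, 2↦4}  →  V:6 E:11  edges: 0-q->0 1-q->1 1-r->1 2-r->2 2-q->3 2-q->5 3-q->3 3-r->3 3-q->6 5-q->5 6-q->6
2. fire R2 via {0↦5, 1↦2}  →  V:5 E:8  edges: 0-q->0 1-q->1 1-r->1 2-q->3 3-q->3 3-r->3 3-q->6 6-q->6
3. fire R2 via {0↦6, 1↦3}  →  V:4 E:5  edges: 0-q->0 1-q->1 1-r->1 2-q->3 3-q->3
normal form: no rule applies after step 3
NF nodes: {0:C, 1:B, 2:D, 3:D}

Answer: 4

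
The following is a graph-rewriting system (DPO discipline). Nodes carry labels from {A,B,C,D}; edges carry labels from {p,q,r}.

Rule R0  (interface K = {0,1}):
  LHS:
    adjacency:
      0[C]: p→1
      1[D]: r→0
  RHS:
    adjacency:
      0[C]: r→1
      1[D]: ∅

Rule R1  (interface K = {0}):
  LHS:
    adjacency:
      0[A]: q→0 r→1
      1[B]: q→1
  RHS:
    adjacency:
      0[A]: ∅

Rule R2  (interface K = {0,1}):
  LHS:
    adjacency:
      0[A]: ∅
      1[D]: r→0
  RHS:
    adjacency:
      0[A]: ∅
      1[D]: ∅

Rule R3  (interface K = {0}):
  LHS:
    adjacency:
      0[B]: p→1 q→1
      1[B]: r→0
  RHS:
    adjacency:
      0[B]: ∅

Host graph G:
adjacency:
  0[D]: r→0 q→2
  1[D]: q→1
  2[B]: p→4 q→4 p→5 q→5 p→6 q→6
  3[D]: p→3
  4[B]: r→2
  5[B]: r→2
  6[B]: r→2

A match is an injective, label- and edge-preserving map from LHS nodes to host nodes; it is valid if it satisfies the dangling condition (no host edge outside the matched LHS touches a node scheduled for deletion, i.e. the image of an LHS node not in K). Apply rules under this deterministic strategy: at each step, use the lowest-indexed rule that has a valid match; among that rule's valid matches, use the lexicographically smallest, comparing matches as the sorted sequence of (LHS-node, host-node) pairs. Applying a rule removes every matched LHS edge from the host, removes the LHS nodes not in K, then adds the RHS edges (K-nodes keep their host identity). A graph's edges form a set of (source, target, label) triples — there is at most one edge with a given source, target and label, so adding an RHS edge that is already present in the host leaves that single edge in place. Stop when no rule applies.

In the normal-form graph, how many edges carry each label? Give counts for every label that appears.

initial: |V|=7 |E|=13  E = 0-r->0 0-q->2 1-q->1 2-p->4 2-q->4 2-p->5 2-q->5 2-p->6 2-q->6 3-p->3 4-r->2 5-r->2 6-r->2
step 1: apply R3 at {0↦2, 1↦4}  → |V|=6 |E|=10  E = 0-r->0 0-q->2 1-q->1 2-p->5 2-q->5 2-p->6 2-q->6 3-p->3 5-r->2 6-r->2
step 2: apply R3 at {0↦2, 1↦5}  → |V|=5 |E|=7  E = 0-r->0 0-q->2 1-q->1 2-p->6 2-q->6 3-p->3 6-r->2
step 3: apply R3 at {0↦2, 1↦6}  → |V|=4 |E|=4  E = 0-r->0 0-q->2 1-q->1 3-p->3
final graph: no rule applies after step 3
NF edges: [(0, 0, 'r'), (0, 2, 'q'), (1, 1, 'q'), (3, 3, 'p')]

Answer: p:1 q:2 r:1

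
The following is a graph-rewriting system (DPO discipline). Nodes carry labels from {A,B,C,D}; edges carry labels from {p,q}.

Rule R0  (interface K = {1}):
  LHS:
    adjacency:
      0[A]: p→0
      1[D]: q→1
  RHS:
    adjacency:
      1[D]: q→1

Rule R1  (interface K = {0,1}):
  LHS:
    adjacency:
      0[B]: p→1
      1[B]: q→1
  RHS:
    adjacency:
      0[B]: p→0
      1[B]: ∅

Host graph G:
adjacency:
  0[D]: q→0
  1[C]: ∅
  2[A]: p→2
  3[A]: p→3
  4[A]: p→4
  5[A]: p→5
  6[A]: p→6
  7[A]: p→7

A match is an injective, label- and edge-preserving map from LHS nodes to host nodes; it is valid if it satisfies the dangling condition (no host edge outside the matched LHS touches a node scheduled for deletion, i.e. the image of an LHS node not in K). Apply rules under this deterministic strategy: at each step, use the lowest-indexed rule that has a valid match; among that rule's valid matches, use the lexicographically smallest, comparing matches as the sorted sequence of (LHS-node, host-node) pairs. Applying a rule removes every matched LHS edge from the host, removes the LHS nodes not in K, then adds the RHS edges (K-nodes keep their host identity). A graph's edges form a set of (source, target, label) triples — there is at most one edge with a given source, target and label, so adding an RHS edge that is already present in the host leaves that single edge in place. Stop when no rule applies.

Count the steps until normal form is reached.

start.  V:8 E:7  edges: 0-q->0 2-p->2 3-p->3 4-p->4 5-p->5 6-p->6 7-p->7
1. fire R0 via {0↦2, 1↦0}  →  V:7 E:6  edges: 0-q->0 3-p->3 4-p->4 5-p->5 6-p->6 7-p->7
2. fire R0 via {0↦3, 1↦0}  →  V:6 E:5  edges: 0-q->0 4-p->4 5-p->5 6-p->6 7-p->7
3. fire R0 via {0↦4, 1↦0}  →  V:5 E:4  edges: 0-q->0 5-p->5 6-p->6 7-p->7
4. fire R0 via {0↦5, 1↦0}  →  V:4 E:3  edges: 0-q->0 6-p->6 7-p->7
5. fire R0 via {0↦6, 1↦0}  →  V:3 E:2  edges: 0-q->0 7-p->7
6. fire R0 via {0↦7, 1↦0}  →  V:2 E:1  edges: 0-q->0
final graph: no rule applies after step 6

Answer: 6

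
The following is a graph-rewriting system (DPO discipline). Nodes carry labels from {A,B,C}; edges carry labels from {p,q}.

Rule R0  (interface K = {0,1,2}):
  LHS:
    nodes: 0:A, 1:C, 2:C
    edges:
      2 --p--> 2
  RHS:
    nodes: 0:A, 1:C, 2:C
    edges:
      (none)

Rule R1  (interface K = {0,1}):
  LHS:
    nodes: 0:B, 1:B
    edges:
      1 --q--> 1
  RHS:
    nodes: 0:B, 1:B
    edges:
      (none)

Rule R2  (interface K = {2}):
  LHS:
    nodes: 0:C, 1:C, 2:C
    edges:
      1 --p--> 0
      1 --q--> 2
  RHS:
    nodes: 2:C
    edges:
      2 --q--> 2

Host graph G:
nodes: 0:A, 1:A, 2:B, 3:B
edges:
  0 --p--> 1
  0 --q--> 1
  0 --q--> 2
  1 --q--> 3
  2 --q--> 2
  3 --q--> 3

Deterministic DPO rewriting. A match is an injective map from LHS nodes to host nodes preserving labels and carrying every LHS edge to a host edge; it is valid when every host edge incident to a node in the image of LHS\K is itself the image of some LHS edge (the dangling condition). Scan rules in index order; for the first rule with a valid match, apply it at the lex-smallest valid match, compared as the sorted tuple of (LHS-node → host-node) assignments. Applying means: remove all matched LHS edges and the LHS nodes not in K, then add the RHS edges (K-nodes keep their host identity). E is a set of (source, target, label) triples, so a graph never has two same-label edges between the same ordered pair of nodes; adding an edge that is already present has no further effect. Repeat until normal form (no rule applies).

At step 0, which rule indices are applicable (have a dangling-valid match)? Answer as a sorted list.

R0: no valid match — LHS pattern not found
R1: 2 valid matches — {0↦2, 1↦3}, {0↦3, 1↦2}
R2: no valid match — LHS pattern not found

Answer: [R1]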